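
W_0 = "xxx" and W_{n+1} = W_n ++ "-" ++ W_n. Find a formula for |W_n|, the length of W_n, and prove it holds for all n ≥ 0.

Claim: |W_n| = 2^{n+2} − 1.

Base case: |W_0| = 3, and 2^{0+2} − 1 = 3.
Assume |W_k| = 2^{k+2} − 1.
Then |W_{k+1}| = |W_k| + 1 + |W_k| = 2|W_k| + 1 = 2(2^{k+2} − 1) + 1 = 2^{k+3} − 2 + 1 = 2^{k+3} − 1.
So the formula holds for k+1, and by induction |W_n| = 2^{n+2} − 1 for all n ≥ 0.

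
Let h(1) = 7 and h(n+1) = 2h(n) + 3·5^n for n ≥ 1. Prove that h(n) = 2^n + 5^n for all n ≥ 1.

Base case: h(1) = 7, and 2^1 + 5^1 = 2 + 5 = 7.
Assume h(r) = 2^r + 5^r for some r ≥ 1.
Then h(r+1) = 2h(r) + 3·5^r = 2·(2^r + 5^r) + 3·5^r = 2^{r+1} + 2·5^r + 3·5^r = 2^{r+1} + 5·5^r = 2^{r+1} + 5^{r+1}.
Hence h(n) = 2^n + 5^n for every n ≥ 1, by induction.

h(n) = 2^n + 5^n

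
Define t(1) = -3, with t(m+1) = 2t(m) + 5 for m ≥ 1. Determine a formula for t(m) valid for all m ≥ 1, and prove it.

Claim: t(m) = 2^m − 5.

Base case: t(1) = -3, and 2^1 − 5 = 2 − 5 = -3.
Assume t(r) = 2^r − 5 for some r ≥ 1.
Then t(r+1) = 2t(r) + 5 = 2·(2^r − 5) + 5 = 2^{r+1} − 10 + 5 = 2^{r+1} − 5.
By induction, t(m) = 2^m − 5 for all m ≥ 1.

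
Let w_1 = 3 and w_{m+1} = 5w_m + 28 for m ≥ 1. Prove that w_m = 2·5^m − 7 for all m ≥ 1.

Base case: w_1 = 3, and 2·5^1 − 7 = 10 − 7 = 3.
Assume w_r = 2·5^r − 7 for some r ≥ 1.
Then w_{r+1} = 5w_r + 28 = 5·(2·5^r − 7) + 28 = 10·5^r − 35 + 28 = 2·5^{r+1} − 7.
Hence w_m = 2·5^m − 7 for every m ≥ 1, by induction.

w_m = 2·5^m − 7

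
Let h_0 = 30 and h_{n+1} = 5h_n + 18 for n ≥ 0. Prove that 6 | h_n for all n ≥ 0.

Base case: h_0 = 30 = 6·5, so 6 | h_0.
Assume 6 | h_m, so h_m = 6t for some integer t.
Then h_{m+1} = 5h_m + 18 = 5·(6t) + 18 = 6(5t + 3), so 6 | h_{m+1}.
This completes the inductive step, so 6 | h_n for all n ≥ 0.

6 | h_n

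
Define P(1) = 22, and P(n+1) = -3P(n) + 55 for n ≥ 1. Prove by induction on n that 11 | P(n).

Base case: P(1) = 22 = 11·2, so 11 | P(1).
Assume 11 | P(r), so P(r) = 11t for some integer t.
Then P(r+1) = -3P(r) + 55 = -3·(11t) + 55 = 11(-3t + 5), so 11 | P(r+1).
By induction, 11 | P(n) for all n ≥ 1.

11 | P(n)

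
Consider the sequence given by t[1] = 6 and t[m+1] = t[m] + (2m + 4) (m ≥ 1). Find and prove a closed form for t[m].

Claim: t[m] = m^2 + 3m + 2.

Base case: t[1] = 6, and 1^2 + 3·1 + 2 = 6.
Assume t[r] = r^2 + 3r + 2.
Then t[r+1] = t[r] + (2r + 4) = (r^2 + 3r + 2) + (2r + 4) = r^2 + 5r + 6,
and (r+1)^2 + 3·(r+1) + 2 = r^2 + 5r + 6.
This completes the inductive step, so t[m] = m^2 + 3m + 2 for all m ≥ 1.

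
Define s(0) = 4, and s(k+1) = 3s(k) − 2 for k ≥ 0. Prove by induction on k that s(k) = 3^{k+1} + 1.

Base case: s(0) = 4, and 3^{0+1} + 1 = 3 + 1 = 4.
Assume s(m) = 3^{m+1} + 1 for some m ≥ 0.
Then s(m+1) = 3s(m) − 2 = 3·(3^{m+1} + 1) − 2 = 3^{m+2} + 3 − 2 = 3^{m+2} + 1.
By induction, s(k) = 3^{k+1} + 1 for all k ≥ 0.

s(k) = 3^{k+1} + 1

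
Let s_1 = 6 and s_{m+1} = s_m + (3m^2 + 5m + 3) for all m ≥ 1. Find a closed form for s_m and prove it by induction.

Claim: s_m = m^3 + m^2 + m + 3.

Base case: s_1 = 6, and 1^3 + 1^2 + 1 + 3 = 6.
Assume s_k = k^3 + k^2 + k + 3.
Then s_{k+1} = s_k + (3k^2 + 5k + 3) = (k^3 + k^2 + k + 3) + (3k^2 + 5k + 3) = k^3 + 4k^2 + 6k + 6,
and (k+1)^3 + (k+1)^2 + (k+1) + 3 = k^3 + 4k^2 + 6k + 6.
Hence s_m = m^3 + m^2 + m + 3 for every m ≥ 1, by induction.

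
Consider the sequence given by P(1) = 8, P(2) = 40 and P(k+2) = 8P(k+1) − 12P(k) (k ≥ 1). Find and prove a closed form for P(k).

Claim: P(k) = 6^k + 2^k.

Base cases: P(1) = 8 and 6^1 + 2^1 = 8; P(2) = 40 and 6^2 + 2^2 = 40.
Assume P(j) = 6^j + 2^j for all 1 ≤ j ≤ m, where m ≥ 2.
Then P(m+1) = 8P(m) − 12P(m−1) = 8·(6^m + 2^m) − 12·(6^{m−1} + 2^{m−1}) = (8·6 − 12)6^{m−1} + (8·2 − 12)2^{m−1} = 36·6^{m−1} + 4·2^{m−1} = 6^{m+1} + 2^{m+1}.
By strong induction, P(k) = 6^k + 2^k for all k ≥ 1.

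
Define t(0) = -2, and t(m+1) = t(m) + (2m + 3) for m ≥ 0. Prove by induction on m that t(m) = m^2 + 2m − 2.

Base case: t(0) = -2, and 0^2 + 2·0 − 2 = -2.
Assume t(k) = k^2 + 2k − 2.
Then t(k+1) = t(k) + (2k + 3) = (k^2 + 2k − 2) + (2k + 3) = k^2 + 4k + 1,
and (k+1)^2 + 2·(k+1) − 2 = k^2 + 4k + 1.
Hence t(m) = m^2 + 2m − 2 for every m ≥ 0, by induction.

t(m) = m^2 + 2m − 2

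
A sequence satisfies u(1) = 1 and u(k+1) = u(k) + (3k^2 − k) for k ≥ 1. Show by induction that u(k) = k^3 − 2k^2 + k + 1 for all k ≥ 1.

Base case: u(1) = 1, and 1^3 − 2·1^2 + 1 + 1 = 1.
Assume u(j) = j^3 − 2j^2 + j + 1.
Then u(j+1) = u(j) + (3j^2 − j) = (j^3 − 2j^2 + j + 1) + (3j^2 − j) = j^3 + j^2 + 1,
and (j+1)^3 − 2·(j+1)^2 + (j+1) + 1 = j^3 + j^2 + 1.
By induction, u(k) = k^3 − 2k^2 + k + 1 for all k ≥ 1.

u(k) = k^3 − 2k^2 + k + 1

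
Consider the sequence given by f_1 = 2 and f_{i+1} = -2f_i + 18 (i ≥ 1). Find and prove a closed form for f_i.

Claim: f_i = 2·(-2)^i + 6.

Base case: f_1 = 2, and 2·(-2)^1 + 6 = -4 + 6 = 2.
Assume f_r = 2·(-2)^r + 6 for some r ≥ 1.
Then f_{r+1} = -2f_r + 18 = -2·(2·(-2)^r + 6) + 18 = -4·(-2)^r − 12 + 18 = 2·(-2)^{r+1} + 6.
Hence f_i = 2·(-2)^i + 6 for every i ≥ 1, by induction.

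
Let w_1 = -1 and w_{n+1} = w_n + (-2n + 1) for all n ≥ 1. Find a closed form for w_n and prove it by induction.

Claim: w_n = -n^2 + 2n − 2.

Base case: w_1 = -1, and -1^2 + 2·1 − 2 = -1.
Assume w_k = -k^2 + 2k − 2.
Then w_{k+1} = w_k + (-2k + 1) = (-k^2 + 2k − 2) + (-2k + 1) = -k^2 − 1,
and -(k+1)^2 + 2·(k+1) − 2 = -k^2 − 1.
This completes the inductive step, so w_n = -n^2 + 2n − 2 for all n ≥ 1.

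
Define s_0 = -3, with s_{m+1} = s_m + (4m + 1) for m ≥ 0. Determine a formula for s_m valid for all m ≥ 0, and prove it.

Claim: s_m = 2m^2 − m − 3.

Base case: s_0 = -3, and 2·0^2 − 0 − 3 = -3.
Assume s_j = 2j^2 − j − 3.
Then s_{j+1} = s_j + (4j + 1) = (2j^2 − j − 3) + (4j + 1) = 2j^2 + 3j − 2,
and 2·(j+1)^2 − (j+1) − 3 = 2j^2 + 3j − 2.
This completes the inductive step, so s_m = 2m^2 − m − 3 for all m ≥ 0.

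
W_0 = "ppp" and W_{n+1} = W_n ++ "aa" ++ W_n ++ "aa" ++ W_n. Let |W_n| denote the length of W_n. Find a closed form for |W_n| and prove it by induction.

Claim: |W_n| = 5·3^n − 2.

Base case: |W_0| = 3, and 5·3^0 − 2 = 3.
Assume |W_r| = 5·3^r − 2.
Then |W_{r+1}| = 3|W_r| + 4 = 3(5·3^r − 2) + 4 = 5·3^{r+1} − 6 + 4 = 5·3^{r+1} − 2.
Hence |W_n| = 5·3^n − 2 for every n ≥ 0, by induction.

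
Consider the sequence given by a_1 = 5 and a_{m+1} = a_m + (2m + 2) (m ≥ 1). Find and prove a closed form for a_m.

Claim: a_m = m^2 + m + 3.

Base case: a_1 = 5, and 1^2 + 1 + 3 = 5.
Assume a_j = j^2 + j + 3.
Then a_{j+1} = a_j + (2j + 2) = (j^2 + j + 3) + (2j + 2) = j^2 + 3j + 5,
and (j+1)^2 + (j+1) + 3 = j^2 + 3j + 5.
Hence a_m = m^2 + m + 3 for every m ≥ 1, by induction.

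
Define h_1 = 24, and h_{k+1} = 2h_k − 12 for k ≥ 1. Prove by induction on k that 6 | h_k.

Base case: h_1 = 24 = 6·4, so 6 | h_1.
Assume 6 | h_j, so h_j = 6t for some integer t.
Then h_{j+1} = 2h_j − 12 = 2·(6t) − 12 = 6(2t − 2), so 6 | h_{j+1}.
By induction, 6 | h_k for all k ≥ 1.

6 | h_k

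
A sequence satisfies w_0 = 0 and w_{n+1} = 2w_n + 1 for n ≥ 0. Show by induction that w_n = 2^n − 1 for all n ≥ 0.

Base case: w_0 = 0, and 2^0 − 1 = 1 − 1 = 0.
Assume w_k = 2^k − 1 for some k ≥ 0.
Then w_{k+1} = 2w_k + 1 = 2·(2^k − 1) + 1 = 2^{k+1} − 2 + 1 = 2^{k+1} − 1.
Hence w_n = 2^n − 1 for every n ≥ 0, by induction.

w_n = 2^n − 1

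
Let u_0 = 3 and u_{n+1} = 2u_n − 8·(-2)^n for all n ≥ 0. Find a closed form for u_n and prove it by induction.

Claim: u_n = 2^n + 2·(-2)^n.

Base case: u_0 = 3, and 2^0 + 2·(-2)^0 = 1 + 2 = 3.
Assume u_k = 2^k + 2·(-2)^k for some k ≥ 0.
Then u_{k+1} = 2u_k − 8·(-2)^k = 2·(2^k + 2·(-2)^k) − 8·(-2)^k = 2^{k+1} + 4·(-2)^k − 8·(-2)^k = 2^{k+1} − 4·(-2)^k = 2^{k+1} + 2·(-2)^{k+1}.
This completes the inductive step, so u_n = 2^n + 2·(-2)^n for all n ≥ 0.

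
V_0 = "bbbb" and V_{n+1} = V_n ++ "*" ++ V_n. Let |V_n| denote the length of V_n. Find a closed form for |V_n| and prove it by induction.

Claim: |V_n| = 5·2^n − 1.

Base case: |V_0| = 4, and 5·2^0 − 1 = 4.
Assume |V_k| = 5·2^k − 1.
Then |V_{k+1}| = |V_k| + 1 + |V_k| = 2|V_k| + 1 = 2(5·2^k − 1) + 1 = 5·2^{k+1} − 2 + 1 = 5·2^{k+1} − 1.
Hence |V_n| = 5·2^n − 1 for every n ≥ 0, by induction.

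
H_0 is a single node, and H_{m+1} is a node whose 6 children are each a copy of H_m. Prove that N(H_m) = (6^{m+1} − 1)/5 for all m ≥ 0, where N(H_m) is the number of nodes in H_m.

Base case: N(H_0) = 1, and (6^{0+1} − 1)/5 = 1.
Assume N(H_r) = (6^{r+1} − 1)/5.
Then N(H_{r+1}) = 1 + 6N(H_r) = 1 + 6·(6^{r+1} − 1)/5 = 1 + (6^{r+2} − 6)/5 = (5 + 6^{r+2} − 6)/5 = (6^{r+2} − 1)/5.
So the formula holds for r+1, and by induction N(H_m) = (6^{m+1} − 1)/5 for all m ≥ 0.

N(H_m) = (6^{m+1} − 1)/5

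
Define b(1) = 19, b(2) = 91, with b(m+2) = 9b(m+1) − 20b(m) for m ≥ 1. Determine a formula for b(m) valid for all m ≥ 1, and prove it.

Claim: b(m) = 3·5^m + 4^m.

Base cases: b(1) = 19 and 3·5^1 + 4^1 = 19; b(2) = 91 and 3·5^2 + 4^2 = 91.
Assume b(i) = 3·5^i + 4^i for all 1 ≤ i ≤ j, where j ≥ 2.
Then b(j+1) = 9b(j) − 20b(j−1) = 9·(3·5^j + 4^j) − 20·(3·5^{j−1} + 4^{j−1}) = 3·(9·5 − 20)5^{j−1} + (9·4 − 20)4^{j−1} = 75·5^{j−1} + 16·4^{j−1} = 3·5^{j+1} + 4^{j+1}.
Hence b(m) = 3·5^m + 4^m for every m ≥ 1, by strong induction.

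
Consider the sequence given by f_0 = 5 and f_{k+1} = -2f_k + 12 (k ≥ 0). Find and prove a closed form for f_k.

Claim: f_k = (-2)^k + 4.

Base case: f_0 = 5, and (-2)^0 + 4 = 1 + 4 = 5.
Assume f_r = (-2)^r + 4 for some r ≥ 0.
Then f_{r+1} = -2f_r + 12 = -2·((-2)^r + 4) + 12 = -2·(-2)^r − 8 + 12 = (-2)^{r+1} + 4.
This completes the inductive step, so f_k = (-2)^k + 4 for all k ≥ 0.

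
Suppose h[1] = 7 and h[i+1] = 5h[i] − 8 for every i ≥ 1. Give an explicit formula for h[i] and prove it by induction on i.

Claim: h[i] = 5^i + 2.

Base case: h[1] = 7, and 5^1 + 2 = 5 + 2 = 7.
Assume h[r] = 5^r + 2 for some r ≥ 1.
Then h[r+1] = 5h[r] − 8 = 5·(5^r + 2) − 8 = 5^{r+1} + 10 − 8 = 5^{r+1} + 2.
By induction, h[i] = 5^i + 2 for all i ≥ 1.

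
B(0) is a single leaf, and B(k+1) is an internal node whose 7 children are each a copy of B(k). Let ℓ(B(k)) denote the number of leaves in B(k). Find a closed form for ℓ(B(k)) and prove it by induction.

Claim: ℓ(B(k)) = 7^k.

Base case: ℓ(B(0)) = 1, and 7^0 = 1.
Assume ℓ(B(j)) = 7^j.
Then ℓ(B(j+1)) = 7·ℓ(B(j)) = 7·7^j = 7^{j+1}.
So the formula holds for j+1, and by induction ℓ(B(k)) = 7^k for all k ≥ 0.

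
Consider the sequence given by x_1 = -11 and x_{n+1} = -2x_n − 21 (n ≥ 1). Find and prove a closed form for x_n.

Claim: x_n = 2·(-2)^n − 7.

Base case: x_1 = -11, and 2·(-2)^1 − 7 = -4 − 7 = -11.
Assume x_r = 2·(-2)^r − 7 for some r ≥ 1.
Then x_{r+1} = -2x_r − 21 = -2·(2·(-2)^r − 7) − 21 = -4·(-2)^r + 14 − 21 = 2·(-2)^{r+1} − 7.
By induction, x_n = 2·(-2)^n − 7 for all n ≥ 1.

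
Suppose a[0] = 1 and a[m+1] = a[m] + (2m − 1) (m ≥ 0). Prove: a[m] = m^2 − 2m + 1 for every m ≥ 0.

Base case: a[0] = 1, and 0^2 − 2·0 + 1 = 1.
Assume a[r] = r^2 − 2r + 1.
Then a[r+1] = a[r] + (2r − 1) = (r^2 − 2r + 1) + (2r − 1) = r^2,
and (r+1)^2 − 2·(r+1) + 1 = r^2.
By induction, a[m] = m^2 − 2m + 1 for all m ≥ 0.

a[m] = m^2 − 2m + 1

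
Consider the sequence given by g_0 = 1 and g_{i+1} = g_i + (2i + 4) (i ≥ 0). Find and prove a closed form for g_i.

Claim: g_i = i^2 + 3i + 1.

Base case: g_0 = 1, and 0^2 + 3·0 + 1 = 1.
Assume g_r = r^2 + 3r + 1.
Then g_{r+1} = g_r + (2r + 4) = (r^2 + 3r + 1) + (2r + 4) = r^2 + 5r + 5,
and (r+1)^2 + 3·(r+1) + 1 = r^2 + 5r + 5.
Hence g_i = i^2 + 3i + 1 for every i ≥ 0, by induction.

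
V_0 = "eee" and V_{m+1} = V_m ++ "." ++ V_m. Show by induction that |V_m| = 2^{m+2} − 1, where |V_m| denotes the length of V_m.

Base case: |V_0| = 3, and 2^{0+2} − 1 = 3.
Assume |V_r| = 2^{r+2} − 1.
Then |V_{r+1}| = |V_r| + 1 + |V_r| = 2|V_r| + 1 = 2(2^{r+2} − 1) + 1 = 2^{r+3} − 2 + 1 = 2^{r+3} − 1.
Hence |V_m| = 2^{m+2} − 1 for every m ≥ 0, by induction.

|V_m| = 2^{m+2} − 1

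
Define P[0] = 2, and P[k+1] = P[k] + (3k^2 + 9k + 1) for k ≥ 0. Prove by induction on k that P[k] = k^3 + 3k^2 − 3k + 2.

Base case: P[0] = 2, and 0^3 + 3·0^2 − 3·0 + 2 = 2.
Assume P[m] = m^3 + 3m^2 − 3m + 2.
Then P[m+1] = P[m] + (3m^2 + 9m + 1) = (m^3 + 3m^2 − 3m + 2) + (3m^2 + 9m + 1) = m^3 + 6m^2 + 6m + 3,
and (m+1)^3 + 3·(m+1)^2 − 3·(m+1) + 2 = m^3 + 6m^2 + 6m + 3.
Hence P[k] = k^3 + 3k^2 − 3k + 2 for every k ≥ 0, by induction.

P[k] = k^3 + 3k^2 − 3k + 2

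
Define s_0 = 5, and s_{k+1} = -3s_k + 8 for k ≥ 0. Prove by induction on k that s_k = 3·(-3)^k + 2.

Base case: s_0 = 5, and 3·(-3)^0 + 2 = 3 + 2 = 5.
Assume s_j = 3·(-3)^j + 2 for some j ≥ 0.
Then s_{j+1} = -3s_j + 8 = -3·(3·(-3)^j + 2) + 8 = -9·(-3)^j − 6 + 8 = 3·(-3)^{j+1} + 2.
By induction, s_k = 3·(-3)^k + 2 for all k ≥ 0.

s_k = 3·(-3)^k + 2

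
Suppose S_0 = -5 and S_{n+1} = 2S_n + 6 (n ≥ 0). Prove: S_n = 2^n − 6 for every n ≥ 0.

Base case: S_0 = -5, and 2^0 − 6 = 1 − 6 = -5.
Assume S_k = 2^k − 6 for some k ≥ 0.
Then S_{k+1} = 2S_k + 6 = 2·(2^k − 6) + 6 = 2^{k+1} − 12 + 6 = 2^{k+1} − 6.
This completes the inductive step, so S_n = 2^n − 6 for all n ≥ 0.

S_n = 2^n − 6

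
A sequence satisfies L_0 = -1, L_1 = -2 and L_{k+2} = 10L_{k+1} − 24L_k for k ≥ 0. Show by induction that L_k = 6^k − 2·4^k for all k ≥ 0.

Base cases: L_0 = -1 and 6^0 − 2·4^0 = -1; L_1 = -2 and 6^1 − 2·4^1 = -2.
Assume L_j = 6^j − 2·4^j for all 0 ≤ j ≤ m, where m ≥ 1.
Then L_{m+1} = 10L_m − 24L_{m−1} = 10·(6^m − 2·4^m) − 24·(6^{m−1} − 2·4^{m−1}) = (10·6 − 24)6^{m−1} − 2·(10·4 − 24)4^{m−1} = 36·6^{m−1} − 32·4^{m−1} = 6^{m+1} − 2·4^{m+1}.
Hence L_k = 6^k − 2·4^k for every k ≥ 0, by strong induction.

L_k = 6^k − 2·4^k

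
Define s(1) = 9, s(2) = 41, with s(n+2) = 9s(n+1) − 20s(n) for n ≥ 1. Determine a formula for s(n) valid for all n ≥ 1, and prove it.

Claim: s(n) = 4^n + 5^n.

Base cases: s(1) = 9 and 4^1 + 5^1 = 9; s(2) = 41 and 4^2 + 5^2 = 41.
Assume s(j) = 4^j + 5^j for all 1 ≤ j ≤ k, where k ≥ 2.
Then s(k+1) = 9s(k) − 20s(k−1) = 9·(4^k + 5^k) − 20·(4^{k−1} + 5^{k−1}) = (9·4 − 20)4^{k−1} + (9·5 − 20)5^{k−1} = 16·4^{k−1} + 25·5^{k−1} = 4^{k+1} + 5^{k+1}.
By strong induction, s(n) = 4^n + 5^n for all n ≥ 1.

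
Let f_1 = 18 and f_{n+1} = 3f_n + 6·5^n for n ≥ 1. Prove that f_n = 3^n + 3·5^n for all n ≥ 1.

Base case: f_1 = 18, and 3^1 + 3·5^1 = 3 + 15 = 18.
Assume f_r = 3^r + 3·5^r for some r ≥ 1.
Then f_{r+1} = 3f_r + 6·5^r = 3·(3^r + 3·5^r) + 6·5^r = 3^{r+1} + 9·5^r + 6·5^r = 3^{r+1} + 15·5^r = 3^{r+1} + 3·5^{r+1}.
This completes the inductive step, so f_n = 3^n + 3·5^n for all n ≥ 1.

f_n = 3^n + 3·5^n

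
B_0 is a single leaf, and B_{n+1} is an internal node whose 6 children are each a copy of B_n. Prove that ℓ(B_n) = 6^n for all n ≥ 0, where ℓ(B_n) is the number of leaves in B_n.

Base case: ℓ(B_0) = 1, and 6^0 = 1.
Assume ℓ(B_r) = 6^r.
Then ℓ(B_{r+1}) = 6·ℓ(B_r) = 6·6^r = 6^{r+1}.
This completes the inductive step, so ℓ(B_n) = 6^n for all n ≥ 0.

ℓ(B_n) = 6^n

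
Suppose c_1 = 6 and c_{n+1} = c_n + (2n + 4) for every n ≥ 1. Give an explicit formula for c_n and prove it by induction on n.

Claim: c_n = n^2 + 3n + 2.

Base case: c_1 = 6, and 1^2 + 3·1 + 2 = 6.
Assume c_m = m^2 + 3m + 2.
Then c_{m+1} = c_m + (2m + 4) = (m^2 + 3m + 2) + (2m + 4) = m^2 + 5m + 6,
and (m+1)^2 + 3·(m+1) + 2 = m^2 + 5m + 6.
By induction, c_n = n^2 + 3n + 2 for all n ≥ 1.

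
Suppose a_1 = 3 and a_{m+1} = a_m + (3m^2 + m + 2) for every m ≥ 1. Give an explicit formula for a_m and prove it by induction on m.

Claim: a_m = m^3 − m^2 + 2m + 1.

Base case: a_1 = 3, and 1^3 − 1^2 + 2·1 + 1 = 3.
Assume a_r = r^3 − r^2 + 2r + 1.
Then a_{r+1} = a_r + (3r^2 + r + 2) = (r^3 − r^2 + 2r + 1) + (3r^2 + r + 2) = r^3 + 2r^2 + 3r + 3,
and (r+1)^3 − (r+1)^2 + 2·(r+1) + 1 = r^3 + 2r^2 + 3r + 3.
Hence a_m = m^3 − m^2 + 2m + 1 for every m ≥ 1, by induction.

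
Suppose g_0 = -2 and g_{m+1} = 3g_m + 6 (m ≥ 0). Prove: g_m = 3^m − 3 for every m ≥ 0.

Base case: g_0 = -2, and 3^0 − 3 = 1 − 3 = -2.
Assume g_j = 3^j − 3 for some j ≥ 0.
Then g_{j+1} = 3g_j + 6 = 3·(3^j − 3) + 6 = 3^{j+1} − 9 + 6 = 3^{j+1} − 3.
Hence g_m = 3^m − 3 for every m ≥ 0, by induction.

g_m = 3^m − 3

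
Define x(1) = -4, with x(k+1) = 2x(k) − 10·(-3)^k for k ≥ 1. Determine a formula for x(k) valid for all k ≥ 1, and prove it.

Claim: x(k) = 2^k + 2·(-3)^k.

Base case: x(1) = -4, and 2^1 + 2·(-3)^1 = 2 − 6 = -4.
Assume x(r) = 2^r + 2·(-3)^r for some r ≥ 1.
Then x(r+1) = 2x(r) − 10·(-3)^r = 2·(2^r + 2·(-3)^r) − 10·(-3)^r = 2^{r+1} + 4·(-3)^r − 10·(-3)^r = 2^{r+1} − 6·(-3)^r = 2^{r+1} + 2·(-3)^{r+1}.
This completes the inductive step, so x(k) = 2^k + 2·(-3)^k for all k ≥ 1.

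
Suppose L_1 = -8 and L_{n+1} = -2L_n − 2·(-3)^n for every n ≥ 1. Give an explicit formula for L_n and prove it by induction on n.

Claim: L_n = (-2)^n + 2·(-3)^n.

Base case: L_1 = -8, and (-2)^1 + 2·(-3)^1 = -2 − 6 = -8.
Assume L_r = (-2)^r + 2·(-3)^r for some r ≥ 1.
Then L_{r+1} = -2L_r − 2·(-3)^r = -2·((-2)^r + 2·(-3)^r) − 2·(-3)^r = (-2)^{r+1} − 4·(-3)^r − 2·(-3)^r = (-2)^{r+1} − 6·(-3)^r = (-2)^{r+1} + 2·(-3)^{r+1}.
By induction, L_n = (-2)^n + 2·(-3)^n for all n ≥ 1.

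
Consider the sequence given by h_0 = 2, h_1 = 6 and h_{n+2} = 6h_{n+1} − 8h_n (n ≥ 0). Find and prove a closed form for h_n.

Claim: h_n = 4^n + 2^n.

Base cases: h_0 = 2 and 4^0 + 2^0 = 2; h_1 = 6 and 4^1 + 2^1 = 6.
Assume h_j = 4^j + 2^j for all 0 ≤ j ≤ r, where r ≥ 1.
Then h_{r+1} = 6h_r − 8h_{r−1} = 6·(4^r + 2^r) − 8·(4^{r−1} + 2^{r−1}) = (6·4 − 8)4^{r−1} + (6·2 − 8)2^{r−1} = 16·4^{r−1} + 4·2^{r−1} = 4^{r+1} + 2^{r+1}.
By strong induction, h_n = 4^n + 2^n for all n ≥ 0.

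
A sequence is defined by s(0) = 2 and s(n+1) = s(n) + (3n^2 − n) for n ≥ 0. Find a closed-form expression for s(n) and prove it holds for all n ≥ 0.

Claim: s(n) = n^3 − 2n^2 + n + 2.

Base case: s(0) = 2, and 0^3 − 2·0^2 + 0 + 2 = 2.
Assume s(r) = r^3 − 2r^2 + r + 2.
Then s(r+1) = s(r) + (3r^2 − r) = (r^3 − 2r^2 + r + 2) + (3r^2 − r) = r^3 + r^2 + 2,
and (r+1)^3 − 2·(r+1)^2 + (r+1) + 2 = r^3 + r^2 + 2.
This completes the inductive step, so s(n) = n^3 − 2n^2 + n + 2 for all n ≥ 0.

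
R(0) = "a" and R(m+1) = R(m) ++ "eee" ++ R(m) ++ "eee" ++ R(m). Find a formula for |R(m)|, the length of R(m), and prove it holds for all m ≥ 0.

Claim: |R(m)| = 4·3^m − 3.

Base case: |R(0)| = 1, and 4·3^0 − 3 = 1.
Assume |R(r)| = 4·3^r − 3.
Then |R(r+1)| = 3|R(r)| + 6 = 3(4·3^r − 3) + 6 = 4·3^{r+1} − 9 + 6 = 4·3^{r+1} − 3.
Hence |R(m)| = 4·3^m − 3 for every m ≥ 0, by induction.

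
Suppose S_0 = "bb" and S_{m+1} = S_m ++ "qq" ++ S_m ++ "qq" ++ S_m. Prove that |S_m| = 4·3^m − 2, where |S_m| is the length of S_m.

Base case: |S_0| = 2, and 4·3^0 − 2 = 2.
Assume |S_j| = 4·3^j − 2.
Then |S_{j+1}| = 3|S_j| + 4 = 3(4·3^j − 2) + 4 = 4·3^{j+1} − 6 + 4 = 4·3^{j+1} − 2.
So the formula holds for j+1, and by induction |S_m| = 4·3^m − 2 for all m ≥ 0.

|S_m| = 4·3^m − 2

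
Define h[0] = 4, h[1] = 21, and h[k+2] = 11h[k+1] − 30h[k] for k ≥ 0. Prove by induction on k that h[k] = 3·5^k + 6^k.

Base cases: h[0] = 4 and 3·5^0 + 6^0 = 4; h[1] = 21 and 3·5^1 + 6^1 = 21.
Assume h[i] = 3·5^i + 6^i for all 0 ≤ i ≤ j, where j ≥ 1.
Then h[j+1] = 11h[j] − 30h[j−1] = 11·(3·5^j + 6^j) − 30·(3·5^{j−1} + 6^{j−1}) = 3·(11·5 − 30)5^{j−1} + (11·6 − 30)6^{j−1} = 75·5^{j−1} + 36·6^{j−1} = 3·5^{j+1} + 6^{j+1}.
So the formula holds for j+1, and by strong induction h[k] = 3·5^k + 6^k for all k ≥ 0.

h[k] = 3·5^k + 6^k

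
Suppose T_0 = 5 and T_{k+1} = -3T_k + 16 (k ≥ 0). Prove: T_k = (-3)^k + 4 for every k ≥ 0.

Base case: T_0 = 5, and (-3)^0 + 4 = 1 + 4 = 5.
Assume T_r = (-3)^r + 4 for some r ≥ 0.
Then T_{r+1} = -3T_r + 16 = -3·((-3)^r + 4) + 16 = -3·(-3)^r − 12 + 16 = (-3)^{r+1} + 4.
Hence T_k = (-3)^k + 4 for every k ≥ 0, by induction.

T_k = (-3)^k + 4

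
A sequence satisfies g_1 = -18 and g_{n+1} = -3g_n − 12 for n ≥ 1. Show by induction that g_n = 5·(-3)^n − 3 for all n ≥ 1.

Base case: g_1 = -18, and 5·(-3)^1 − 3 = -15 − 3 = -18.
Assume g_j = 5·(-3)^j − 3 for some j ≥ 1.
Then g_{j+1} = -3g_j − 12 = -3·(5·(-3)^j − 3) − 12 = -15·(-3)^j + 9 − 12 = 5·(-3)^{j+1} − 3.
So the formula holds for j+1, and by induction g_n = 5·(-3)^n − 3 for all n ≥ 1.

g_n = 5·(-3)^n − 3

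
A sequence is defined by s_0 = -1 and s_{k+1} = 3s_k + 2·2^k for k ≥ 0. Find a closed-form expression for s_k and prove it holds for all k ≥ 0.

Claim: s_k = 3^k − 2·2^k.

Base case: s_0 = -1, and 3^0 − 2·2^0 = 1 − 2 = -1.
Assume s_r = 3^r − 2·2^r for some r ≥ 0.
Then s_{r+1} = 3s_r + 2·2^r = 3·(3^r − 2·2^r) + 2·2^r = 3^{r+1} − 6·2^r + 2·2^r = 3^{r+1} − 4·2^r = 3^{r+1} − 2·2^{r+1}.
By induction, s_k = 3^k − 2·2^k for all k ≥ 0.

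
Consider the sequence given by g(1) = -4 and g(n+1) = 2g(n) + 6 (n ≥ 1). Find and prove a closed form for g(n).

Claim: g(n) = 2^n − 6.

Base case: g(1) = -4, and 2^1 − 6 = 2 − 6 = -4.
Assume g(m) = 2^m − 6 for some m ≥ 1.
Then g(m+1) = 2g(m) + 6 = 2·(2^m − 6) + 6 = 2^{m+1} − 12 + 6 = 2^{m+1} − 6.
This completes the inductive step, so g(n) = 2^n − 6 for all n ≥ 1.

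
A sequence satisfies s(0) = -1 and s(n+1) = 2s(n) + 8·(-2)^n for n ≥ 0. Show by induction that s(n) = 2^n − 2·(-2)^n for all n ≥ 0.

Base case: s(0) = -1, and 2^0 − 2·(-2)^0 = 1 − 2 = -1.
Assume s(k) = 2^k − 2·(-2)^k for some k ≥ 0.
Then s(k+1) = 2s(k) + 8·(-2)^k = 2·(2^k − 2·(-2)^k) + 8·(-2)^k = 2^{k+1} − 4·(-2)^k + 8·(-2)^k = 2^{k+1} + 4·(-2)^k = 2^{k+1} − 2·(-2)^{k+1}.
This completes the inductive step, so s(n) = 2^n − 2·(-2)^n for all n ≥ 0.

s(n) = 2^n − 2·(-2)^n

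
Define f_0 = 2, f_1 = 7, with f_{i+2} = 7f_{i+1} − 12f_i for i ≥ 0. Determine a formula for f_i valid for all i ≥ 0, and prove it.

Claim: f_i = 3^i + 4^i.

Base cases: f_0 = 2 and 3^0 + 4^0 = 2; f_1 = 7 and 3^1 + 4^1 = 7.
Assume f_t = 3^t + 4^t for all 0 ≤ t ≤ j, where j ≥ 1.
Then f_{j+1} = 7f_j − 12f_{j−1} = 7·(3^j + 4^j) − 12·(3^{j−1} + 4^{j−1}) = (7·3 − 12)3^{j−1} + (7·4 − 12)4^{j−1} = 9·3^{j−1} + 16·4^{j−1} = 3^{j+1} + 4^{j+1}.
Hence f_i = 3^i + 4^i for every i ≥ 0, by strong induction.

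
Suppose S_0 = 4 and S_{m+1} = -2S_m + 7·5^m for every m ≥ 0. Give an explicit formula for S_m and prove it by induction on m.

Claim: S_m = 3·(-2)^m + 5^m.

Base case: S_0 = 4, and 3·(-2)^0 + 5^0 = 3 + 1 = 4.
Assume S_r = 3·(-2)^r + 5^r for some r ≥ 0.
Then S_{r+1} = -2S_r + 7·5^r = -2·(3·(-2)^r + 5^r) + 7·5^r = 3·(-2)^{r+1} − 2·5^r + 7·5^r = 3·(-2)^{r+1} + 5·5^r = 3·(-2)^{r+1} + 5^{r+1}.
By induction, S_m = 3·(-2)^m + 5^m for all m ≥ 0.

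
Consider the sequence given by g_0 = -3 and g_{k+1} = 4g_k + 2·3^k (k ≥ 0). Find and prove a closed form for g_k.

Claim: g_k = -4^k − 2·3^k.

Base case: g_0 = -3, and -4^0 − 2·3^0 = -1 − 2 = -3.
Assume g_m = -4^m − 2·3^m for some m ≥ 0.
Then g_{m+1} = 4g_m + 2·3^m = 4·(-4^m − 2·3^m) + 2·3^m = -4^{m+1} − 8·3^m + 2·3^m = -4^{m+1} − 6·3^m = -4^{m+1} − 2·3^{m+1}.
By induction, g_k = -4^k − 2·3^k for all k ≥ 0.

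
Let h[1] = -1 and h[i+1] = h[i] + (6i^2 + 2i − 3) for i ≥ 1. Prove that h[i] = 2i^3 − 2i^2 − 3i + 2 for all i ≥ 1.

Base case: h[1] = -1, and 2·1^3 − 2·1^2 − 3·1 + 2 = -1.
Assume h[j] = 2j^3 − 2j^2 − 3j + 2.
Then h[j+1] = h[j] + (6j^2 + 2j − 3) = (2j^3 − 2j^2 − 3j + 2) + (6j^2 + 2j − 3) = 2j^3 + 4j^2 − j − 1,
and 2·(j+1)^3 − 2·(j+1)^2 − 3·(j+1) + 2 = 2j^3 + 4j^2 − j − 1.
By induction, h[i] = 2i^3 − 2i^2 − 3i + 2 for all i ≥ 1.

h[i] = 2i^3 − 2i^2 − 3i + 2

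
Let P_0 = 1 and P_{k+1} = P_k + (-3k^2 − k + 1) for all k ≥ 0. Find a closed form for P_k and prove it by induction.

Claim: P_k = -k^3 + k^2 + k + 1.

Base case: P_0 = 1, and -0^3 + 0^2 + 0 + 1 = 1.
Assume P_j = -j^3 + j^2 + j + 1.
Then P_{j+1} = P_j + (-3j^2 − j + 1) = (-j^3 + j^2 + j + 1) + (-3j^2 − j + 1) = -j^3 − 2j^2 + 2,
and -(j+1)^3 + (j+1)^2 + (j+1) + 1 = -j^3 − 2j^2 + 2.
Hence P_k = -k^3 + k^2 + k + 1 for every k ≥ 0, by induction.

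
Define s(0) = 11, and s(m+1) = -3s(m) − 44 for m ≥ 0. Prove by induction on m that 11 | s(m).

Base case: s(0) = 11 = 11·1, so 11 | s(0).
Assume 11 | s(j), so s(j) = 11t for some integer t.
Then s(j+1) = -3s(j) − 44 = -3·(11t) − 44 = 11(-3t − 4), so 11 | s(j+1).
Hence 11 | s(m) for every m ≥ 0, by induction.

11 | s(m)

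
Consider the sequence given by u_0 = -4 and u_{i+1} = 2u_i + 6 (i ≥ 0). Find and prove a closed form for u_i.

Claim: u_i = 2^{i+1} − 6.

Base case: u_0 = -4, and 2^{0+1} − 6 = 2 − 6 = -4.
Assume u_j = 2^{j+1} − 6 for some j ≥ 0.
Then u_{j+1} = 2u_j + 6 = 2·(2^{j+1} − 6) + 6 = 2^{j+2} − 12 + 6 = 2^{j+2} − 6.
This completes the inductive step, so u_i = 2^{i+1} − 6 for all i ≥ 0.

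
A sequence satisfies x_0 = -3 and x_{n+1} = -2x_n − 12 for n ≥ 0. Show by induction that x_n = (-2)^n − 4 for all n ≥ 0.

Base case: x_0 = -3, and (-2)^0 − 4 = 1 − 4 = -3.
Assume x_k = (-2)^k − 4 for some k ≥ 0.
Then x_{k+1} = -2x_k − 12 = -2·((-2)^k − 4) − 12 = -2·(-2)^k + 8 − 12 = (-2)^{k+1} − 4.
So the formula holds for k+1, and by induction x_n = (-2)^n − 4 for all n ≥ 0.

x_n = (-2)^n − 4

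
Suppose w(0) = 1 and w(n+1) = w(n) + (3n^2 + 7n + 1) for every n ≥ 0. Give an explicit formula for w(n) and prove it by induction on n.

Claim: w(n) = n^3 + 2n^2 − 2n + 1.

Base case: w(0) = 1, and 0^3 + 2·0^2 − 2·0 + 1 = 1.
Assume w(r) = r^3 + 2r^2 − 2r + 1.
Then w(r+1) = w(r) + (3r^2 + 7r + 1) = (r^3 + 2r^2 − 2r + 1) + (3r^2 + 7r + 1) = r^3 + 5r^2 + 5r + 2,
and (r+1)^3 + 2·(r+1)^2 − 2·(r+1) + 1 = r^3 + 5r^2 + 5r + 2.
This completes the inductive step, so w(n) = n^3 + 2n^2 − 2n + 1 for all n ≥ 0.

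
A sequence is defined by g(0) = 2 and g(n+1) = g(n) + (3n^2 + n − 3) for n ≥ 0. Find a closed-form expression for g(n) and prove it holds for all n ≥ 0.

Claim: g(n) = n^3 − n^2 − 3n + 2.

Base case: g(0) = 2, and 0^3 − 0^2 − 3·0 + 2 = 2.
Assume g(r) = r^3 − r^2 − 3r + 2.
Then g(r+1) = g(r) + (3r^2 + r − 3) = (r^3 − r^2 − 3r + 2) + (3r^2 + r − 3) = r^3 + 2r^2 − 2r − 1,
and (r+1)^3 − (r+1)^2 − 3·(r+1) + 2 = r^3 + 2r^2 − 2r − 1.
Hence g(n) = n^3 − n^2 − 3n + 2 for every n ≥ 0, by induction.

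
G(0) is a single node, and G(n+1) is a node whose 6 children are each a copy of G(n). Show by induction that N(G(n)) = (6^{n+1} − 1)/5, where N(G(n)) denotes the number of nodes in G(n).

Base case: N(G(0)) = 1, and (6^{0+1} − 1)/5 = 1.
Assume N(G(j)) = (6^{j+1} − 1)/5.
Then N(G(j+1)) = 1 + 6N(G(j)) = 1 + 6·(6^{j+1} − 1)/5 = 1 + (6^{j+2} − 6)/5 = (5 + 6^{j+2} − 6)/5 = (6^{j+2} − 1)/5.
So the formula holds for j+1, and by induction N(G(n)) = (6^{n+1} − 1)/5 for all n ≥ 0.

N(G(n)) = (6^{n+1} − 1)/5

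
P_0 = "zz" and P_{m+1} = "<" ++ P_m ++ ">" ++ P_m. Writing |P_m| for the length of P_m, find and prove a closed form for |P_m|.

Claim: |P_m| = 2^{m+2} − 2.

Base case: |P_0| = 2, and 2^{0+2} − 2 = 2.
Assume |P_j| = 2^{j+2} − 2.
Then |P_{j+1}| = 1 + |P_j| + 1 + |P_j| = 2|P_j| + 2 = 2(2^{j+2} − 2) + 2 = 2^{j+3} − 4 + 2 = 2^{j+3} − 2.
So the formula holds for j+1, and by induction |P_m| = 2^{m+2} − 2 for all m ≥ 0.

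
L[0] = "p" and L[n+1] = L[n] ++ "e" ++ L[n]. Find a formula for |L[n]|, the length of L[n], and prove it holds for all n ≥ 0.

Claim: |L[n]| = 2^{n+1} − 1.

Base case: |L[0]| = 1, and 2^{0+1} − 1 = 1.
Assume |L[r]| = 2^{r+1} − 1.
Then |L[r+1]| = |L[r]| + 1 + |L[r]| = 2|L[r]| + 1 = 2(2^{r+1} − 1) + 1 = 2^{r+2} − 2 + 1 = 2^{r+2} − 1.
This completes the inductive step, so |L[n]| = 2^{n+1} − 1 for all n ≥ 0.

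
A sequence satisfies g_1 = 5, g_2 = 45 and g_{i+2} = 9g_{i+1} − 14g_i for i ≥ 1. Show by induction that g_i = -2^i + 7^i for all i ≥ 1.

Base cases: g_1 = 5 and -2^1 + 7^1 = 5; g_2 = 45 and -2^2 + 7^2 = 45.
Assume g_t = -2^t + 7^t for all 1 ≤ t ≤ j, where j ≥ 2.
Then g_{j+1} = 9g_j − 14g_{j−1} = 9·(-2^j + 7^j) − 14·(-2^{j−1} + 7^{j−1}) = -(9·2 − 14)2^{j−1} + (9·7 − 14)7^{j−1} = -4·2^{j−1} + 49·7^{j−1} = -2^{j+1} + 7^{j+1}.
So the formula holds for j+1, and by strong induction g_i = -2^i + 7^i for all i ≥ 1.

g_i = -2^i + 7^i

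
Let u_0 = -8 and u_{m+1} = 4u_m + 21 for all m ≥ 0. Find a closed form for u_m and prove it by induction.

Claim: u_m = -4^m − 7.

Base case: u_0 = -8, and -4^0 − 7 = -1 − 7 = -8.
Assume u_k = -4^k − 7 for some k ≥ 0.
Then u_{k+1} = 4u_k + 21 = 4·(-4^k − 7) + 21 = -4^{k+1} − 28 + 21 = -4^{k+1} − 7.
So the formula holds for k+1, and by induction u_m = -4^m − 7 for all m ≥ 0.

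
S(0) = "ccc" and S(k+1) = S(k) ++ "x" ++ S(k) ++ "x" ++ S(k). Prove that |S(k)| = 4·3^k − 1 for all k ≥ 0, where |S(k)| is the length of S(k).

Base case: |S(0)| = 3, and 4·3^0 − 1 = 3.
Assume |S(r)| = 4·3^r − 1.
Then |S(r+1)| = 3|S(r)| + 2 = 3(4·3^r − 1) + 2 = 4·3^{r+1} − 3 + 2 = 4·3^{r+1} − 1.
By induction, |S(k)| = 4·3^k − 1 for all k ≥ 0.

|S(k)| = 4·3^k − 1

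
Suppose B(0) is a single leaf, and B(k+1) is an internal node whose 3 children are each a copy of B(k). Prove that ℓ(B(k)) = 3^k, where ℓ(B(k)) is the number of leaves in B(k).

Base case: ℓ(B(0)) = 1, and 3^0 = 1.
Assume ℓ(B(m)) = 3^m.
Then ℓ(B(m+1)) = 3·ℓ(B(m)) = 3·3^m = 3^{m+1}.
By induction, ℓ(B(k)) = 3^k for all k ≥ 0.

ℓ(B(k)) = 3^k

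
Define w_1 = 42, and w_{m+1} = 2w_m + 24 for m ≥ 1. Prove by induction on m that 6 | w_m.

Base case: w_1 = 42 = 6·7, so 6 | w_1.
Assume 6 | w_k, so w_k = 6t for some integer t.
Then w_{k+1} = 2w_k + 24 = 2·(6t) + 24 = 6(2t + 4), so 6 | w_{k+1}.
By induction, 6 | w_m for all m ≥ 1.

6 | w_m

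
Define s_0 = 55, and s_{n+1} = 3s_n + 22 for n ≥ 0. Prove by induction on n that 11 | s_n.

Base case: s_0 = 55 = 11·5, so 11 | s_0.
Assume 11 | s_m, so s_m = 11t for some integer t.
Then s_{m+1} = 3s_m + 22 = 3·(11t) + 22 = 11(3t + 2), so 11 | s_{m+1}.
This completes the inductive step, so 11 | s_n for all n ≥ 0.

11 | s_n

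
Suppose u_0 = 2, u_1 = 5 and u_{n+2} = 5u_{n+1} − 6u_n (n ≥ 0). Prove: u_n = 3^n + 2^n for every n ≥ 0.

Base cases: u_0 = 2 and 3^0 + 2^0 = 2; u_1 = 5 and 3^1 + 2^1 = 5.
Assume u_j = 3^j + 2^j for all 0 ≤ j ≤ r, where r ≥ 1.
Then u_{r+1} = 5u_r − 6u_{r−1} = 5·(3^r + 2^r) − 6·(3^{r−1} + 2^{r−1}) = (5·3 − 6)3^{r−1} + (5·2 − 6)2^{r−1} = 9·3^{r−1} + 4·2^{r−1} = 3^{r+1} + 2^{r+1}.
So the formula holds for r+1, and by strong induction u_n = 3^n + 2^n for all n ≥ 0.

u_n = 3^n + 2^n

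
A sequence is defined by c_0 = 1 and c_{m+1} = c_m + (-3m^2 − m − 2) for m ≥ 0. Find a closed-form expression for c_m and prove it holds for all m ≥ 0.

Claim: c_m = -m^3 + m^2 − 2m + 1.

Base case: c_0 = 1, and -0^3 + 0^2 − 2·0 + 1 = 1.
Assume c_j = -j^3 + j^2 − 2j + 1.
Then c_{j+1} = c_j + (-3j^2 − j − 2) = (-j^3 + j^2 − 2j + 1) + (-3j^2 − j − 2) = -j^3 − 2j^2 − 3j − 1,
and -(j+1)^3 + (j+1)^2 − 2·(j+1) + 1 = -j^3 − 2j^2 − 3j − 1.
By induction, c_m = -m^3 + m^2 − 2m + 1 for all m ≥ 0.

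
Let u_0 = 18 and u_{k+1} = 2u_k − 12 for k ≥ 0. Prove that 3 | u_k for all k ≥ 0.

Base case: u_0 = 18 = 3·6, so 3 | u_0.
Assume 3 | u_j, so u_j = 3t for some integer t.
Then u_{j+1} = 2u_j − 12 = 2·(3t) − 12 = 3(2t − 4), so 3 | u_{j+1}.
This completes the inductive step, so 3 | u_k for all k ≥ 0.

3 | u_k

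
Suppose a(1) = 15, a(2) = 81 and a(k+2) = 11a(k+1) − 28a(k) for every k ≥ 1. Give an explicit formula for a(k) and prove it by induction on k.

Claim: a(k) = 2·4^k + 7^k.

Base cases: a(1) = 15 and 2·4^1 + 7^1 = 15; a(2) = 81 and 2·4^2 + 7^2 = 81.
Assume a(j) = 2·4^j + 7^j for all 1 ≤ j ≤ m, where m ≥ 2.
Then a(m+1) = 11a(m) − 28a(m−1) = 11·(2·4^m + 7^m) − 28·(2·4^{m−1} + 7^{m−1}) = 2·(11·4 − 28)4^{m−1} + (11·7 − 28)7^{m−1} = 32·4^{m−1} + 49·7^{m−1} = 2·4^{m+1} + 7^{m+1}.
So the formula holds for m+1, and by strong induction a(k) = 2·4^k + 7^k for all k ≥ 1.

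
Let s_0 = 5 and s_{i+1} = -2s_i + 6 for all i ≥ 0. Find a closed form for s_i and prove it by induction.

Claim: s_i = 3·(-2)^i + 2.

Base case: s_0 = 5, and 3·(-2)^0 + 2 = 3 + 2 = 5.
Assume s_r = 3·(-2)^r + 2 for some r ≥ 0.
Then s_{r+1} = -2s_r + 6 = -2·(3·(-2)^r + 2) + 6 = -6·(-2)^r − 4 + 6 = 3·(-2)^{r+1} + 2.
This completes the inductive step, so s_i = 3·(-2)^i + 2 for all i ≥ 0.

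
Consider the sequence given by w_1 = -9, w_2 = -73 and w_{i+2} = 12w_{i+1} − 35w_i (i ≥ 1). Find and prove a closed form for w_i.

Claim: w_i = 5^i − 2·7^i.

Base cases: w_1 = -9 and 5^1 − 2·7^1 = -9; w_2 = -73 and 5^2 − 2·7^2 = -73.
Assume w_t = 5^t − 2·7^t for all 1 ≤ t ≤ j, where j ≥ 2.
Then w_{j+1} = 12w_j − 35w_{j−1} = 12·(5^j − 2·7^j) − 35·(5^{j−1} − 2·7^{j−1}) = (12·5 − 35)5^{j−1} − 2·(12·7 − 35)7^{j−1} = 25·5^{j−1} − 98·7^{j−1} = 5^{j+1} − 2·7^{j+1}.
This completes the inductive step, so w_i = 5^i − 2·7^i for all i ≥ 1.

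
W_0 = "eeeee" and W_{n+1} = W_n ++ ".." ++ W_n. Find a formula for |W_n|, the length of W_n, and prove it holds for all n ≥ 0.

Claim: |W_n| = 7·2^n − 2.

Base case: |W_0| = 5, and 7·2^0 − 2 = 5.
Assume |W_m| = 7·2^m − 2.
Then |W_{m+1}| = |W_m| + 2 + |W_m| = 2|W_m| + 2 = 2(7·2^m − 2) + 2 = 7·2^{m+1} − 4 + 2 = 7·2^{m+1} − 2.
This completes the inductive step, so |W_n| = 7·2^n − 2 for all n ≥ 0.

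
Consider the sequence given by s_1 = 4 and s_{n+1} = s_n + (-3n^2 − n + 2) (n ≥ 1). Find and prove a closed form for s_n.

Claim: s_n = -n^3 + n^2 + 2n + 2.

Base case: s_1 = 4, and -1^3 + 1^2 + 2·1 + 2 = 4.
Assume s_j = -j^3 + j^2 + 2j + 2.
Then s_{j+1} = s_j + (-3j^2 − j + 2) = (-j^3 + j^2 + 2j + 2) + (-3j^2 − j + 2) = -j^3 − 2j^2 + j + 4,
and -(j+1)^3 + (j+1)^2 + 2·(j+1) + 2 = -j^3 − 2j^2 + j + 4.
This completes the inductive step, so s_n = -n^3 + n^2 + 2n + 2 for all n ≥ 1.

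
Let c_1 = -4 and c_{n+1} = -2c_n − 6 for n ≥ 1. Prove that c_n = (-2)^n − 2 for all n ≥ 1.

Base case: c_1 = -4, and (-2)^1 − 2 = -2 − 2 = -4.
Assume c_r = (-2)^r − 2 for some r ≥ 1.
Then c_{r+1} = -2c_r − 6 = -2·((-2)^r − 2) − 6 = -2·(-2)^r + 4 − 6 = (-2)^{r+1} − 2.
This completes the inductive step, so c_n = (-2)^n − 2 for all n ≥ 1.

c_n = (-2)^n − 2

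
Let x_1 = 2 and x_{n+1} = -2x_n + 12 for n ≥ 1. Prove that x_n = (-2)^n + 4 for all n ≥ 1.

Base case: x_1 = 2, and (-2)^1 + 4 = -2 + 4 = 2.
Assume x_m = (-2)^m + 4 for some m ≥ 1.
Then x_{m+1} = -2x_m + 12 = -2·((-2)^m + 4) + 12 = -2·(-2)^m − 8 + 12 = (-2)^{m+1} + 4.
So the formula holds for m+1, and by induction x_n = (-2)^n + 4 for all n ≥ 1.

x_n = (-2)^n + 4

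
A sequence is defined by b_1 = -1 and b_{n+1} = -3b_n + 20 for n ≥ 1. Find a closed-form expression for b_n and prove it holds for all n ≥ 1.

Claim: b_n = 2·(-3)^n + 5.

Base case: b_1 = -1, and 2·(-3)^1 + 5 = -6 + 5 = -1.
Assume b_k = 2·(-3)^k + 5 for some k ≥ 1.
Then b_{k+1} = -3b_k + 20 = -3·(2·(-3)^k + 5) + 20 = -6·(-3)^k − 15 + 20 = 2·(-3)^{k+1} + 5.
Hence b_n = 2·(-3)^n + 5 for every n ≥ 1, by induction.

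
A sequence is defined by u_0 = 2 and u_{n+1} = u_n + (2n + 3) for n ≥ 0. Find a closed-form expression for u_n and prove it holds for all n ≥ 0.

Claim: u_n = n^2 + 2n + 2.

Base case: u_0 = 2, and 0^2 + 2·0 + 2 = 2.
Assume u_r = r^2 + 2r + 2.
Then u_{r+1} = u_r + (2r + 3) = (r^2 + 2r + 2) + (2r + 3) = r^2 + 4r + 5,
and (r+1)^2 + 2·(r+1) + 2 = r^2 + 4r + 5.
Hence u_n = n^2 + 2n + 2 for every n ≥ 0, by induction.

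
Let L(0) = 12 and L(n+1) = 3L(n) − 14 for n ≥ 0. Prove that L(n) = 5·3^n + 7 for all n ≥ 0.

Base case: L(0) = 12, and 5·3^0 + 7 = 5 + 7 = 12.
Assume L(r) = 5·3^r + 7 for some r ≥ 0.
Then L(r+1) = 3L(r) − 14 = 3·(5·3^r + 7) − 14 = 15·3^r + 21 − 14 = 5·3^{r+1} + 7.
Hence L(n) = 5·3^n + 7 for every n ≥ 0, by induction.

L(n) = 5·3^n + 7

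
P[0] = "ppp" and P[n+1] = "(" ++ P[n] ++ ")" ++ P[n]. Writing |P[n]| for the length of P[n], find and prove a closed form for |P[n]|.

Claim: |P[n]| = 5·2^n − 2.

Base case: |P[0]| = 3, and 5·2^0 − 2 = 3.
Assume |P[r]| = 5·2^r − 2.
Then |P[r+1]| = 1 + |P[r]| + 1 + |P[r]| = 2|P[r]| + 2 = 2(5·2^r − 2) + 2 = 5·2^{r+1} − 4 + 2 = 5·2^{r+1} − 2.
This completes the inductive step, so |P[n]| = 5·2^n − 2 for all n ≥ 0.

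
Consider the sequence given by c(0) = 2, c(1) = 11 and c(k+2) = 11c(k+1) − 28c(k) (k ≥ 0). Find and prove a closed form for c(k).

Claim: c(k) = 4^k + 7^k.

Base cases: c(0) = 2 and 4^0 + 7^0 = 2; c(1) = 11 and 4^1 + 7^1 = 11.
Assume c(j) = 4^j + 7^j for all 0 ≤ j ≤ m, where m ≥ 1.
Then c(m+1) = 11c(m) − 28c(m−1) = 11·(4^m + 7^m) − 28·(4^{m−1} + 7^{m−1}) = (11·4 − 28)4^{m−1} + (11·7 − 28)7^{m−1} = 16·4^{m−1} + 49·7^{m−1} = 4^{m+1} + 7^{m+1}.
By strong induction, c(k) = 4^k + 7^k for all k ≥ 0.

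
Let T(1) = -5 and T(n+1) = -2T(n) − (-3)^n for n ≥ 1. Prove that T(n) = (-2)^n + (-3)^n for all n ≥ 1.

Base case: T(1) = -5, and (-2)^1 + (-3)^1 = -2 − 3 = -5.
Assume T(k) = (-2)^k + (-3)^k for some k ≥ 1.
Then T(k+1) = -2T(k) − (-3)^k = -2·((-2)^k + (-3)^k) − (-3)^k = (-2)^{k+1} − 2·(-3)^k − (-3)^k = (-2)^{k+1} − 3·(-3)^k = (-2)^{k+1} + (-3)^{k+1}.
Hence T(n) = (-2)^n + (-3)^n for every n ≥ 1, by induction.

T(n) = (-2)^n + (-3)^n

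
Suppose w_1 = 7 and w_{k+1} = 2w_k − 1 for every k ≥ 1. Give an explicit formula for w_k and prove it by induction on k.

Claim: w_k = 3·2^k + 1.

Base case: w_1 = 7, and 3·2^1 + 1 = 6 + 1 = 7.
Assume w_j = 3·2^j + 1 for some j ≥ 1.
Then w_{j+1} = 2w_j − 1 = 2·(3·2^j + 1) − 1 = 6·2^j + 2 − 1 = 3·2^{j+1} + 1.
So the formula holds for j+1, and by induction w_k = 3·2^k + 1 for all k ≥ 1.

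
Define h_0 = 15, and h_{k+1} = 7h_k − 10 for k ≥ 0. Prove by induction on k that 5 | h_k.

Base case: h_0 = 15 = 5·3, so 5 | h_0.
Assume 5 | h_j, so h_j = 5t for some integer t.
Then h_{j+1} = 7h_j − 10 = 7·(5t) − 10 = 5(7t − 2), so 5 | h_{j+1}.
By induction, 5 | h_k for all k ≥ 0.

5 | h_k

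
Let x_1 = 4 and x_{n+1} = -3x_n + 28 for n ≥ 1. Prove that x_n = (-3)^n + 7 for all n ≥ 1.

Base case: x_1 = 4, and (-3)^1 + 7 = -3 + 7 = 4.
Assume x_j = (-3)^j + 7 for some j ≥ 1.
Then x_{j+1} = -3x_j + 28 = -3·((-3)^j + 7) + 28 = -3·(-3)^j − 21 + 28 = (-3)^{j+1} + 7.
This completes the inductive step, so x_n = (-3)^n + 7 for all n ≥ 1.

x_n = (-3)^n + 7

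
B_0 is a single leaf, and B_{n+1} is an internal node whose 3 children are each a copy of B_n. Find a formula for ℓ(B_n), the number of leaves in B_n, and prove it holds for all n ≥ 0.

Claim: ℓ(B_n) = 3^n.

Base case: ℓ(B_0) = 1, and 3^0 = 1.
Assume ℓ(B_k) = 3^k.
Then ℓ(B_{k+1}) = 3·ℓ(B_k) = 3·3^k = 3^{k+1}.
By induction, ℓ(B_n) = 3^n for all n ≥ 0.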